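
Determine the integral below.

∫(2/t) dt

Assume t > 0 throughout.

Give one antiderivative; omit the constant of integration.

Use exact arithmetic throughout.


Answer: 2*log(t).


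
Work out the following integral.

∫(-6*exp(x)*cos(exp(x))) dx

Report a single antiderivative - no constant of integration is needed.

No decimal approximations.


Answer: -6*sin(exp(x)).


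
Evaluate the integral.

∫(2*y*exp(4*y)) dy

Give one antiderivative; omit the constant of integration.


Answer: y*exp(4*y)/2 - exp(4*y)/8.


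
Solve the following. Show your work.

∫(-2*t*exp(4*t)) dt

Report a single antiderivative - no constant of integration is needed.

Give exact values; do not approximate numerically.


Step 1. Integrate ∫(-2*t*exp(4*t)) dt by parts with u = t, dv = (-2*exp(4*t)) dt, so v = -exp(4*t)/2: now -t*exp(4*t)/2 + ∫(exp(4*t)/2) dt.
Step 2. Evaluate the standard form: now -t*exp(4*t)/2 + exp(4*t)/8.
Answer: -t*exp(4*t)/2 + exp(4*t)/8.


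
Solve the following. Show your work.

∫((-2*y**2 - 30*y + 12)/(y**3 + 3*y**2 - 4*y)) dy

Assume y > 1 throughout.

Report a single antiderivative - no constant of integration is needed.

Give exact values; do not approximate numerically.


Step 1. Decompose ∫((-2*y**2 - 30*y + 12)/(y**3 + 3*y**2 - 4*y)) dy by partial fractions, (-2*y**2 - 30*y + 12)/(y**3 + 3*y**2 - 4*y) = 5/(y + 4) - 4/(y - 1) - 3/y: now ∫(-3/y) dy + ∫(-4/(y - 1)) dy + ∫(5/(y + 4)) dy.
Step 2. Evaluate the standard form [assuming y > 1]: now -4*log(y - 1) + ∫(-3/y) dy + ∫(5/(y + 4)) dy.
Step 3. Evaluate the standard form [assuming y > 0]: now -3*log(y) - 4*log(y - 1) + ∫(5/(y + 4)) dy.
Step 4. Evaluate the standard form [assuming y > -4]: now -3*log(y) - 4*log(y - 1) + 5*log(y + 4).
Answer: -3*log(y) - 4*log(y - 1) + 5*log(y + 4).


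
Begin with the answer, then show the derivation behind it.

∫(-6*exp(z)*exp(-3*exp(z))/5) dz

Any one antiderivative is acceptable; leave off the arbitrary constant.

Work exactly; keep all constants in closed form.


The answer is 2*exp(-3*exp(z))/5.
Step 1. Substitute u = exp(z), turning ∫(-6*exp(z)*exp(-3*exp(z))/5) dz into ∫(-6*exp(-3*u)/5) du: now ∫(-6*exp(-3*u)/5) du.
Step 2. Evaluate the standard form: now 2*exp(-3*u)/5.
Step 3. Substitute back u = exp(z): now 2*exp(-3*exp(z))/5.
Answer: 2*exp(-3*exp(z))/5.


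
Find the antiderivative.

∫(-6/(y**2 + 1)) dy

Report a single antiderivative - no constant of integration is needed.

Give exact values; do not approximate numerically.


Answer: -6*atan(y).


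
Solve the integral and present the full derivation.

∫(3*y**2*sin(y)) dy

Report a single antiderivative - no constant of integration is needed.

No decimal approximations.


Step 1. Integrate ∫(3*y**2*sin(y)) dy by parts with u = y**2, dv = (3*sin(y)) dy, so v = -3*cos(y): now -3*y**2*cos(y) + ∫(6*y*cos(y)) dy.
Step 2. Integrate ∫(6*y*cos(y)) dy by parts with u = y, dv = (6*cos(y)) dy, so v = 6*sin(y): now -3*y**2*cos(y) + 6*y*sin(y) + ∫(-6*sin(y)) dy.
Step 3. Evaluate the standard form: now -3*y**2*cos(y) + 6*y*sin(y) + 6*cos(y).
Answer: -3*y**2*cos(y) + 6*y*sin(y) + 6*cos(y).


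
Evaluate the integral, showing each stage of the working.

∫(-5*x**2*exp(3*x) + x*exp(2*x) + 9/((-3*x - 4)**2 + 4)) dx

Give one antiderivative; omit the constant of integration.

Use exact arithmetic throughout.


Step 1. Rewrite: now ∫(x*exp(2*x)) dx + ∫(-5*x**2*exp(3*x)) dx + ∫(9/((-3*x - 4)**2 + 4)) dx.
Step 2. Substitute u = -3*x - 4, turning ∫(9/((-3*x - 4)**2 + 4)) dx into ∫(-3/(u**2 + 4)) du: now ∫(x*exp(2*x)) dx + ∫(-5*x**2*exp(3*x)) dx + ∫(-3/(u**2 + 4)) du.
Step 3. Evaluate the standard form: now -3*atan(u/2)/2 + ∫(x*exp(2*x)) dx + ∫(-5*x**2*exp(3*x)) dx.
Step 4. Substitute back u = -3*x - 4: now 3*atan(3*x/2 + 2)/2 + ∫(x*exp(2*x)) dx + ∫(-5*x**2*exp(3*x)) dx.
Step 5. Integrate ∫(x*exp(2*x)) dx by parts with u = x, dv = (exp(2*x)) dx, so v = exp(2*x)/2: now x*exp(2*x)/2 + 3*atan(3*x/2 + 2)/2 + ∫(-5*x**2*exp(3*x)) dx + ∫(-exp(2*x)/2) dx.
Step 6. Evaluate the standard form: now x*exp(2*x)/2 - exp(2*x)/4 + 3*atan(3*x/2 + 2)/2 + ∫(-5*x**2*exp(3*x)) dx.
Step 7. Integrate ∫(-5*x**2*exp(3*x)) dx by parts with u = x**2, dv = (-5*exp(3*x)) dx, so v = -5*exp(3*x)/3: now -5*x**2*exp(3*x)/3 + x*exp(2*x)/2 - exp(2*x)/4 + 3*atan(3*x/2 + 2)/2 + ∫(10*x*exp(3*x)/3) dx.
Step 8. Integrate ∫(10*x*exp(3*x)/3) dx by parts with u = x, dv = (10*exp(3*x)/3) dx, so v = 10*exp(3*x)/9: now -5*x**2*exp(3*x)/3 + 10*x*exp(3*x)/9 + x*exp(2*x)/2 - exp(2*x)/4 + 3*atan(3*x/2 + 2)/2 + ∫(-10*exp(3*x)/9) dx.
Step 9. Evaluate the standard form: now -5*x**2*exp(3*x)/3 + 10*x*exp(3*x)/9 + x*exp(2*x)/2 - 10*exp(3*x)/27 - exp(2*x)/4 + 3*atan(3*x/2 + 2)/2.
Answer: -5*x**2*exp(3*x)/3 + 10*x*exp(3*x)/9 + x*exp(2*x)/2 - 10*exp(3*x)/27 - exp(2*x)/4 + 3*atan(3*x/2 + 2)/2.


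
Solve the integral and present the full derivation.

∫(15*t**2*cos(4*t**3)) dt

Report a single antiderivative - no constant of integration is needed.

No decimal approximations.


Step 1. Substitute u = t**3, turning ∫(15*t**2*cos(4*t**3)) dt into ∫(5*cos(4*u)) du: now ∫(5*cos(4*u)) du.
Step 2. Evaluate the standard form: now 5*sin(4*u)/4.
Step 3. Substitute back u = t**3: now 5*sin(4*t**3)/4.
Answer: 5*sin(4*t**3)/4.


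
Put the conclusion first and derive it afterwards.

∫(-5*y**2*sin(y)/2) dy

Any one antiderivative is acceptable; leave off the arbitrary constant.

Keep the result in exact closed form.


The answer is 5*y**2*cos(y)/2 - 5*y*sin(y) - 5*cos(y).
Step 1. Integrate ∫(-5*y**2*sin(y)/2) dy by parts with u = y**2, dv = (-5*sin(y)/2) dy, so v = 5*cos(y)/2: now 5*y**2*cos(y)/2 + ∫(-5*y*cos(y)) dy.
Step 2. Integrate ∫(-5*y*cos(y)) dy by parts with u = y, dv = (-5*cos(y)) dy, so v = -5*sin(y): now 5*y**2*cos(y)/2 - 5*y*sin(y) + ∫(5*sin(y)) dy.
Step 3. Evaluate the standard form: now 5*y**2*cos(y)/2 - 5*y*sin(y) - 5*cos(y).
Answer: 5*y**2*cos(y)/2 - 5*y*sin(y) - 5*cos(y).


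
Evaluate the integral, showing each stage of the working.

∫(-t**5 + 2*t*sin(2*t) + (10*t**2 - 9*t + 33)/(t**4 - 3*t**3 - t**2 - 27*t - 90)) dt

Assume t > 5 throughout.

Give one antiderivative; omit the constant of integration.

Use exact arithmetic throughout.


Step 1. Rewrite: now ∫(-t**5) dt + ∫(2*t*sin(2*t)) dt + ∫((10*t**2 - 9*t + 33)/(t**4 - 3*t**3 - t**2 - 27*t - 90)) dt.
Step 2. Integrate ∫(2*t*sin(2*t)) dt by parts with u = t, dv = (2*sin(2*t)) dt, so v = -cos(2*t): now -t*cos(2*t) + ∫(-t**5) dt + ∫((10*t**2 - 9*t + 33)/(t**4 - 3*t**3 - t**2 - 27*t - 90)) dt + ∫(cos(2*t)) dt.
Step 3. Evaluate the standard form: now -t*cos(2*t) + sin(2*t)/2 + ∫(-t**5) dt + ∫((10*t**2 - 9*t + 33)/(t**4 - 3*t**3 - t**2 - 27*t - 90)) dt.
Step 4. Decompose ∫((10*t**2 - 9*t + 33)/(t**4 - 3*t**3 - t**2 - 27*t - 90)) dt by partial fractions, (10*t**2 - 9*t + 33)/(t**4 - 3*t**3 - t**2 - 27*t - 90) = 3/(t**2 + 9) - 1/(t + 2) + 1/(t - 5): now -t*cos(2*t) + sin(2*t)/2 + ∫(-t**5) dt + ∫(1/(t - 5)) dt + ∫(-1/(t + 2)) dt + ∫(3/(t**2 + 9)) dt.
Step 5. Evaluate the standard form [assuming t > 5]: now -t*cos(2*t) + log(t - 5) + sin(2*t)/2 + ∫(-t**5) dt + ∫(-1/(t + 2)) dt + ∫(3/(t**2 + 9)) dt.
Step 6. Evaluate the standard form [assuming t > -2]: now -t*cos(2*t) + log(t - 5) - log(t + 2) + sin(2*t)/2 + ∫(-t**5) dt + ∫(3/(t**2 + 9)) dt.
Step 7. Evaluate the standard form: now -t*cos(2*t) + log(t - 5) - log(t + 2) + sin(2*t)/2 + atan(t/3) + ∫(-t**5) dt.
Step 8. Evaluate the standard form: now -t**6/6 - t*cos(2*t) + log(t - 5) - log(t + 2) + sin(2*t)/2 + atan(t/3).
Answer: -t**6/6 - t*cos(2*t) + log(t - 5) - log(t + 2) + sin(2*t)/2 + atan(t/3).


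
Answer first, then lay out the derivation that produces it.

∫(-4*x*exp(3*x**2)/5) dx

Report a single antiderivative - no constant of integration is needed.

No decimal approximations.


The answer is -2*exp(3*x**2)/15.
Step 1. Substitute u = x**2, turning ∫(-4*x*exp(3*x**2)/5) dx into ∫(-2*exp(3*u)/5) du: now ∫(-2*exp(3*u)/5) du.
Step 2. Evaluate the standard form: now -2*exp(3*u)/15.
Step 3. Substitute back u = x**2: now -2*exp(3*x**2)/15.
Answer: -2*exp(3*x**2)/15.


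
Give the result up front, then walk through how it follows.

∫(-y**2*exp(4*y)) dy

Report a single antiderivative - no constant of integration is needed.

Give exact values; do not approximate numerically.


The answer is -y**2*exp(4*y)/4 + y*exp(4*y)/8 - exp(4*y)/32.
Step 1. Integrate ∫(-y**2*exp(4*y)) dy by parts with u = y**2, dv = (-exp(4*y)) dy, so v = -exp(4*y)/4: now -y**2*exp(4*y)/4 + ∫(y*exp(4*y)/2) dy.
Step 2. Integrate ∫(y*exp(4*y)/2) dy by parts with u = y, dv = (exp(4*y)/2) dy, so v = exp(4*y)/8: now -y**2*exp(4*y)/4 + y*exp(4*y)/8 + ∫(-exp(4*y)/8) dy.
Step 3. Evaluate the standard form: now -y**2*exp(4*y)/4 + y*exp(4*y)/8 - exp(4*y)/32.
Answer: -y**2*exp(4*y)/4 + y*exp(4*y)/8 - exp(4*y)/32.


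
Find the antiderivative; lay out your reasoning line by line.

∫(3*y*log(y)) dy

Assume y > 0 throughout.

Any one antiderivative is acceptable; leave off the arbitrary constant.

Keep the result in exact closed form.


Step 1. Integrate ∫(3*y*log(y)) dy by parts with u = log(y), dv = (3*y) dy, so v = 3*y**2/2 [assuming y > 0]: now 3*y**2*log(y)/2 + ∫(-3*y/2) dy.
Step 2. Evaluate the standard form: now 3*y**2*log(y)/2 - 3*y**2/4.
Answer: 3*y**2*log(y)/2 - 3*y**2/4.


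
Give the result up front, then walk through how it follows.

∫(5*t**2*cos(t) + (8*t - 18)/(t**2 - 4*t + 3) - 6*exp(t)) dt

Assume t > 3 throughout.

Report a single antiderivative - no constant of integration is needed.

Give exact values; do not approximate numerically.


The answer is 5*t**2*sin(t) + 10*t*cos(t) - 6*exp(t) + 3*log(t - 3) + 5*log(t - 1) - 10*sin(t).
Step 1. Rewrite: now ∫(5*t**2*cos(t)) dt + ∫((8*t - 18)/(t**2 - 4*t + 3)) dt + ∫(-6*exp(t)) dt.
Step 2. Decompose ∫((8*t - 18)/(t**2 - 4*t + 3)) dt by partial fractions, (8*t - 18)/(t**2 - 4*t + 3) = 5/(t - 1) + 3/(t - 3): now ∫(5*t**2*cos(t)) dt + ∫(3/(t - 3)) dt + ∫(5/(t - 1)) dt + ∫(-6*exp(t)) dt.
Step 3. Evaluate the standard form [assuming t > 3]: now 3*log(t - 3) + ∫(5*t**2*cos(t)) dt + ∫(5/(t - 1)) dt + ∫(-6*exp(t)) dt.
Step 4. Evaluate the standard form [assuming t > 1]: now 3*log(t - 3) + 5*log(t - 1) + ∫(5*t**2*cos(t)) dt + ∫(-6*exp(t)) dt.
Step 5. Evaluate the standard form: now -6*exp(t) + 3*log(t - 3) + 5*log(t - 1) + ∫(5*t**2*cos(t)) dt.
Step 6. Integrate ∫(5*t**2*cos(t)) dt by parts with u = t**2, dv = (5*cos(t)) dt, so v = 5*sin(t): now 5*t**2*sin(t) - 6*exp(t) + 3*log(t - 3) + 5*log(t - 1) + ∫(-10*t*sin(t)) dt.
Step 7. Integrate ∫(-10*t*sin(t)) dt by parts with u = t, dv = (-10*sin(t)) dt, so v = 10*cos(t): now 5*t**2*sin(t) + 10*t*cos(t) - 6*exp(t) + 3*log(t - 3) + 5*log(t - 1) + ∫(-10*cos(t)) dt.
Step 8. Evaluate the standard form: now 5*t**2*sin(t) + 10*t*cos(t) - 6*exp(t) + 3*log(t - 3) + 5*log(t - 1) - 10*sin(t).
Answer: 5*t**2*sin(t) + 10*t*cos(t) - 6*exp(t) + 3*log(t - 3) + 5*log(t - 1) - 10*sin(t).


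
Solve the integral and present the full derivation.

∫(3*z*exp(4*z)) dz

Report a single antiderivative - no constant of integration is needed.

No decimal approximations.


Step 1. Integrate ∫(3*z*exp(4*z)) dz by parts with u = z, dv = (3*exp(4*z)) dz, so v = 3*exp(4*z)/4: now 3*z*exp(4*z)/4 + ∫(-3*exp(4*z)/4) dz.
Step 2. Evaluate the standard form: now 3*z*exp(4*z)/4 - 3*exp(4*z)/16.
Answer: 3*z*exp(4*z)/4 - 3*exp(4*z)/16.


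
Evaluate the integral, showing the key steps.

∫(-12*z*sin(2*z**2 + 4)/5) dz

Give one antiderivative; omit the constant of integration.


Step 1. Substitute u = z**2 + 2, turning ∫(-12*z*sin(2*z**2 + 4)/5) dz into ∫(-6*sin(2*u)/5) du: now ∫(-6*sin(2*u)/5) du.
Step 2. Evaluate the standard form: now 3*cos(2*u)/5.
Step 3. Substitute back u = z**2 + 2: now 3*cos(2*z**2 + 4)/5.
Answer: 3*cos(2*z**2 + 4)/5.


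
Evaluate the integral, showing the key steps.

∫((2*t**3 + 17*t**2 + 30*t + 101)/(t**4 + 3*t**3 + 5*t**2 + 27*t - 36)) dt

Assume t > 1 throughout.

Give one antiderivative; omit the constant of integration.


Step 1. Decompose ∫((2*t**3 + 17*t**2 + 30*t + 101)/(t**4 + 3*t**3 + 5*t**2 + 27*t - 36)) dt by partial fractions, (2*t**3 + 17*t**2 + 30*t + 101)/(t**4 + 3*t**3 + 5*t**2 + 27*t - 36) = 4/(t**2 + 9) - 1/(t + 4) + 3/(t - 1): now ∫(3/(t - 1)) dt + ∫(-1/(t + 4)) dt + ∫(4/(t**2 + 9)) dt.
Step 2. Evaluate the standard form [assuming t > -4]: now -log(t + 4) + ∫(3/(t - 1)) dt + ∫(4/(t**2 + 9)) dt.
Step 3. Evaluate the standard form [assuming t > 1]: now 3*log(t - 1) - log(t + 4) + ∫(4/(t**2 + 9)) dt.
Step 4. Evaluate the standard form: now 3*log(t - 1) - log(t + 4) + 4*atan(t/3)/3.
Answer: 3*log(t - 1) - log(t + 4) + 4*atan(t/3)/3.


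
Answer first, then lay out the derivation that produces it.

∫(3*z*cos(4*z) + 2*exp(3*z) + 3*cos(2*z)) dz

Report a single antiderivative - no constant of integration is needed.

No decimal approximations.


The answer is 3*z*sin(4*z)/4 + 2*exp(3*z)/3 + 3*sin(2*z)/2 + 3*cos(4*z)/16.
Step 1. Rewrite: now ∫(3*z*cos(4*z)) dz + ∫(2*exp(3*z)) dz + ∫(3*cos(2*z)) dz.
Step 2. Evaluate the standard form: now 2*exp(3*z)/3 + ∫(3*z*cos(4*z)) dz + ∫(3*cos(2*z)) dz.
Step 3. Evaluate the standard form: now 2*exp(3*z)/3 + 3*sin(2*z)/2 + ∫(3*z*cos(4*z)) dz.
Step 4. Integrate ∫(3*z*cos(4*z)) dz by parts with u = z, dv = (3*cos(4*z)) dz, so v = 3*sin(4*z)/4: now 3*z*sin(4*z)/4 + 2*exp(3*z)/3 + 3*sin(2*z)/2 + ∫(-3*sin(4*z)/4) dz.
Step 5. Evaluate the standard form: now 3*z*sin(4*z)/4 + 2*exp(3*z)/3 + 3*sin(2*z)/2 + 3*cos(4*z)/16.
Answer: 3*z*sin(4*z)/4 + 2*exp(3*z)/3 + 3*sin(2*z)/2 + 3*cos(4*z)/16.


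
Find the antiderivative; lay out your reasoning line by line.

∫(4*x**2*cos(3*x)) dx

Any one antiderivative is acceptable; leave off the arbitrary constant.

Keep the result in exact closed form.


Step 1. Integrate ∫(4*x**2*cos(3*x)) dx by parts with u = x**2, dv = (4*cos(3*x)) dx, so v = 4*sin(3*x)/3: now 4*x**2*sin(3*x)/3 + ∫(-8*x*sin(3*x)/3) dx.
Step 2. Integrate ∫(-8*x*sin(3*x)/3) dx by parts with u = x, dv = (-8*sin(3*x)/3) dx, so v = 8*cos(3*x)/9: now 4*x**2*sin(3*x)/3 + 8*x*cos(3*x)/9 + ∫(-8*cos(3*x)/9) dx.
Step 3. Evaluate the standard form: now 4*x**2*sin(3*x)/3 + 8*x*cos(3*x)/9 - 8*sin(3*x)/27.
Answer: 4*x**2*sin(3*x)/3 + 8*x*cos(3*x)/9 - 8*sin(3*x)/27.


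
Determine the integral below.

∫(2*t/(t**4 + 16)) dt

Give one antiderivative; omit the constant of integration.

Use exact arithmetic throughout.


Answer: atan(t**2/4)/4.


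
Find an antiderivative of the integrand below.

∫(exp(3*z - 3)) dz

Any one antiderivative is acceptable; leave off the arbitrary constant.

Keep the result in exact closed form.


Answer: exp(3*z - 3)/3.


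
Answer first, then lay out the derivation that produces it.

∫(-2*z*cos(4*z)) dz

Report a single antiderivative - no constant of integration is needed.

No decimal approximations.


The answer is -z*sin(4*z)/2 - cos(4*z)/8.
Step 1. Integrate ∫(-2*z*cos(4*z)) dz by parts with u = z, dv = (-2*cos(4*z)) dz, so v = -sin(4*z)/2: now -z*sin(4*z)/2 + ∫(sin(4*z)/2) dz.
Step 2. Evaluate the standard form: now -z*sin(4*z)/2 - cos(4*z)/8.
Answer: -z*sin(4*z)/2 - cos(4*z)/8.


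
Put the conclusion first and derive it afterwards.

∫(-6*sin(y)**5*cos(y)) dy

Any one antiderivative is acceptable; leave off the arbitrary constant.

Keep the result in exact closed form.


The answer is -sin(y)**6.
Step 1. Substitute u = sin(y), turning ∫(-6*sin(y)**5*cos(y)) dy into ∫(-6*u**5) du: now ∫(-6*u**5) du.
Step 2. Evaluate the standard form: now -u**6.
Step 3. Substitute back u = sin(y): now -sin(y)**6.
Answer: -sin(y)**6.


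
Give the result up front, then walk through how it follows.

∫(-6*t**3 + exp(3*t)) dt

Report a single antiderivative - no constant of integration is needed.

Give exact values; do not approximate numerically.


The answer is -3*t**4/2 + exp(3*t)/3.
Step 1. Rewrite: now ∫(-6*t**3) dt + ∫(exp(3*t)) dt.
Step 2. Evaluate the standard form: now -3*t**4/2 + ∫(exp(3*t)) dt.
Step 3. Evaluate the standard form: now -3*t**4/2 + exp(3*t)/3.
Answer: -3*t**4/2 + exp(3*t)/3.


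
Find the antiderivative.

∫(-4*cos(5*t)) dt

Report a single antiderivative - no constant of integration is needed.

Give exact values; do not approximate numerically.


Answer: -4*sin(5*t)/5.


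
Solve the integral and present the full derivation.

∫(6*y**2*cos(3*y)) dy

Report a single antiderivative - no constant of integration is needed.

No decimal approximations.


Step 1. Integrate ∫(6*y**2*cos(3*y)) dy by parts with u = y**2, dv = (6*cos(3*y)) dy, so v = 2*sin(3*y): now 2*y**2*sin(3*y) + ∫(-4*y*sin(3*y)) dy.
Step 2. Integrate ∫(-4*y*sin(3*y)) dy by parts with u = y, dv = (-4*sin(3*y)) dy, so v = 4*cos(3*y)/3: now 2*y**2*sin(3*y) + 4*y*cos(3*y)/3 + ∫(-4*cos(3*y)/3) dy.
Step 3. Evaluate the standard form: now 2*y**2*sin(3*y) + 4*y*cos(3*y)/3 - 4*sin(3*y)/9.
Answer: 2*y**2*sin(3*y) + 4*y*cos(3*y)/3 - 4*sin(3*y)/9.


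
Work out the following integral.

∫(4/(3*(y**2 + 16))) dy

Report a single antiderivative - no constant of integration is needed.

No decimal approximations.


Answer: atan(y/4)/3.


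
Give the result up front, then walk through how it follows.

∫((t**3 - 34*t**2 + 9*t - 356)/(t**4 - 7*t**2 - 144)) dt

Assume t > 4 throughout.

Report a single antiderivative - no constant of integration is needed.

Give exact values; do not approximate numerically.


The answer is -4*log(t - 4) + 5*log(t + 4) + 2*atan(t/3)/3.
Step 1. Decompose ∫((t**3 - 34*t**2 + 9*t - 356)/(t**4 - 7*t**2 - 144)) dt by partial fractions, (t**3 - 34*t**2 + 9*t - 356)/(t**4 - 7*t**2 - 144) = 2/(t**2 + 9) + 5/(t + 4) - 4/(t - 4): now ∫(-4/(t - 4)) dt + ∫(5/(t + 4)) dt + ∫(2/(t**2 + 9)) dt.
Step 2. Evaluate the standard form [assuming t > 4]: now -4*log(t - 4) + ∫(5/(t + 4)) dt + ∫(2/(t**2 + 9)) dt.
Step 3. Evaluate the standard form [assuming t > -4]: now -4*log(t - 4) + 5*log(t + 4) + ∫(2/(t**2 + 9)) dt.
Step 4. Evaluate the standard form: now -4*log(t - 4) + 5*log(t + 4) + 2*atan(t/3)/3.
Answer: -4*log(t - 4) + 5*log(t + 4) + 2*atan(t/3)/3.


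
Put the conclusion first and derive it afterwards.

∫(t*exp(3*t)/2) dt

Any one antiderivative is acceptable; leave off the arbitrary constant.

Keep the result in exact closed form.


The answer is t*exp(3*t)/6 - exp(3*t)/18.
Step 1. Integrate ∫(t*exp(3*t)/2) dt by parts with u = t, dv = (exp(3*t)/2) dt, so v = exp(3*t)/6: now t*exp(3*t)/6 + ∫(-exp(3*t)/6) dt.
Step 2. Evaluate the standard form: now t*exp(3*t)/6 - exp(3*t)/18.
Answer: t*exp(3*t)/6 - exp(3*t)/18.


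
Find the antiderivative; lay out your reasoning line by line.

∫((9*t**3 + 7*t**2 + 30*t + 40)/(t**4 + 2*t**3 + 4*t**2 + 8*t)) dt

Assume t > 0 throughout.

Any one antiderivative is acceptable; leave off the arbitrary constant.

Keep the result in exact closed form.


Step 1. Decompose ∫((9*t**3 + 7*t**2 + 30*t + 40)/(t**4 + 2*t**3 + 4*t**2 + 8*t)) dt by partial fractions, (9*t**3 + 7*t**2 + 30*t + 40)/(t**4 + 2*t**3 + 4*t**2 + 8*t) = -3/(t**2 + 4) + 4/(t + 2) + 5/t: now ∫(5/t) dt + ∫(4/(t + 2)) dt + ∫(-3/(t**2 + 4)) dt.
Step 2. Evaluate the standard form [assuming t > -2]: now 4*log(t + 2) + ∫(5/t) dt + ∫(-3/(t**2 + 4)) dt.
Step 3. Evaluate the standard form [assuming t > 0]: now 5*log(t) + 4*log(t + 2) + ∫(-3/(t**2 + 4)) dt.
Step 4. Evaluate the standard form: now 5*log(t) + 4*log(t + 2) - 3*atan(t/2)/2.
Answer: 5*log(t) + 4*log(t + 2) - 3*atan(t/2)/2.


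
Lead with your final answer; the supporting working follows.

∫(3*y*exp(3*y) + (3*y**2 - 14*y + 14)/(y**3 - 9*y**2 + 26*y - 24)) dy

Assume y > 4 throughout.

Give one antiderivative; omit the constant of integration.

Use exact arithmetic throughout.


The answer is y*exp(3*y) - exp(3*y)/3 + 3*log(y - 4) + log(y - 3) - log(y - 2).
Step 1. Rewrite: now ∫(3*y*exp(3*y)) dy + ∫((3*y**2 - 14*y + 14)/(y**3 - 9*y**2 + 26*y - 24)) dy.
Step 2. Integrate ∫(3*y*exp(3*y)) dy by parts with u = y, dv = (3*exp(3*y)) dy, so v = exp(3*y): now y*exp(3*y) + ∫((3*y**2 - 14*y + 14)/(y**3 - 9*y**2 + 26*y - 24)) dy + ∫(-exp(3*y)) dy.
Step 3. Evaluate the standard form: now y*exp(3*y) - exp(3*y)/3 + ∫((3*y**2 - 14*y + 14)/(y**3 - 9*y**2 + 26*y - 24)) dy.
Step 4. Decompose ∫((3*y**2 - 14*y + 14)/(y**3 - 9*y**2 + 26*y - 24)) dy by partial fractions, (3*y**2 - 14*y + 14)/(y**3 - 9*y**2 + 26*y - 24) = -1/(y - 2) + 1/(y - 3) + 3/(y - 4): now y*exp(3*y) - exp(3*y)/3 + ∫(3/(y - 4)) dy + ∫(1/(y - 3)) dy + ∫(-1/(y - 2)) dy.
Step 5. Evaluate the standard form [assuming y > 4]: now y*exp(3*y) - exp(3*y)/3 + 3*log(y - 4) + ∫(1/(y - 3)) dy + ∫(-1/(y - 2)) dy.
Step 6. Evaluate the standard form [assuming y > 2]: now y*exp(3*y) - exp(3*y)/3 + 3*log(y - 4) - log(y - 2) + ∫(1/(y - 3)) dy.
Step 7. Evaluate the standard form [assuming y > 3]: now y*exp(3*y) - exp(3*y)/3 + 3*log(y - 4) + log(y - 3) - log(y - 2).
Answer: y*exp(3*y) - exp(3*y)/3 + 3*log(y - 4) + log(y - 3) - log(y - 2).


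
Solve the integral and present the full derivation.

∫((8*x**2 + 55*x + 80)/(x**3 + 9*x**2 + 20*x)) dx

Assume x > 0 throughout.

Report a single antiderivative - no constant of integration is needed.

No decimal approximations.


Step 1. Decompose ∫((8*x**2 + 55*x + 80)/(x**3 + 9*x**2 + 20*x)) dx by partial fractions, (8*x**2 + 55*x + 80)/(x**3 + 9*x**2 + 20*x) = 1/(x + 5) + 3/(x + 4) + 4/x: now ∫(4/x) dx + ∫(3/(x + 4)) dx + ∫(1/(x + 5)) dx.
Step 2. Evaluate the standard form [assuming x > -5]: now log(x + 5) + ∫(4/x) dx + ∫(3/(x + 4)) dx.
Step 3. Evaluate the standard form [assuming x > -4]: now 3*log(x + 4) + log(x + 5) + ∫(4/x) dx.
Step 4. Evaluate the standard form [assuming x > 0]: now 4*log(x) + 3*log(x + 4) + log(x + 5).
Answer: 4*log(x) + 3*log(x + 4) + log(x + 5).


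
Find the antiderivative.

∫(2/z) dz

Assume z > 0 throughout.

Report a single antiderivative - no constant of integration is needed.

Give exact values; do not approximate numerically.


Answer: 2*log(z).


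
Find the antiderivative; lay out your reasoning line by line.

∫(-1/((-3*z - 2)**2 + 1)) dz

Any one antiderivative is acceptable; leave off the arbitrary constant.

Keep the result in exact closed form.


Step 1. Substitute u = -3*z - 2, turning ∫(-1/((-3*z - 2)**2 + 1)) dz into ∫(1/(3*(u**2 + 1))) du: now ∫(1/(3*(u**2 + 1))) du.
Step 2. Evaluate the standard form: now atan(u)/3.
Step 3. Substitute back u = -3*z - 2: now -atan(3*z + 2)/3.
Answer: -atan(3*z + 2)/3.


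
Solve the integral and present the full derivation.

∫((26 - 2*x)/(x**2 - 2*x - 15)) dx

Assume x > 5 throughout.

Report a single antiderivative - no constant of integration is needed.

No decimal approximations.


Step 1. Decompose ∫((26 - 2*x)/(x**2 - 2*x - 15)) dx by partial fractions, (26 - 2*x)/(x**2 - 2*x - 15) = -4/(x + 3) + 2/(x - 5): now ∫(2/(x - 5)) dx + ∫(-4/(x + 3)) dx.
Step 2. Evaluate the standard form [assuming x > 5]: now 2*log(x - 5) + ∫(-4/(x + 3)) dx.
Step 3. Evaluate the standard form [assuming x > -3]: now 2*log(x - 5) - 4*log(x + 3).
Answer: 2*log(x - 5) - 4*log(x + 3).


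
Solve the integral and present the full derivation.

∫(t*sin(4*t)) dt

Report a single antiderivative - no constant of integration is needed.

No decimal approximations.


Step 1. Integrate ∫(t*sin(4*t)) dt by parts with u = t, dv = (sin(4*t)) dt, so v = -cos(4*t)/4: now -t*cos(4*t)/4 + ∫(cos(4*t)/4) dt.
Step 2. Evaluate the standard form: now -t*cos(4*t)/4 + sin(4*t)/16.
Answer: -t*cos(4*t)/4 + sin(4*t)/16.


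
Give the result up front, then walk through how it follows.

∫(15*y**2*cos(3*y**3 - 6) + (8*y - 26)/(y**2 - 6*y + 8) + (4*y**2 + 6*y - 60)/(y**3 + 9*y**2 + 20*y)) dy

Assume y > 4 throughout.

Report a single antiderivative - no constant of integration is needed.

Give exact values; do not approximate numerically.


The answer is -3*log(y) + 3*log(y - 4) + 5*log(y - 2) + 5*log(y + 4) + 2*log(y + 5) + 5*sin(3*y**3 - 6)/3.
Step 1. Rewrite: now ∫(15*y**2*cos(3*y**3 - 6)) dy + ∫((8*y - 26)/(y**2 - 6*y + 8)) dy + ∫((4*y**2 + 6*y - 60)/(y**3 + 9*y**2 + 20*y)) dy.
Step 2. Decompose ∫((8*y - 26)/(y**2 - 6*y + 8)) dy by partial fractions, (8*y - 26)/(y**2 - 6*y + 8) = 5/(y - 2) + 3/(y - 4): now ∫(15*y**2*cos(3*y**3 - 6)) dy + ∫((4*y**2 + 6*y - 60)/(y**3 + 9*y**2 + 20*y)) dy + ∫(3/(y - 4)) dy + ∫(5/(y - 2)) dy.
Step 3. Evaluate the standard form [assuming y > 4]: now 3*log(y - 4) + ∫(15*y**2*cos(3*y**3 - 6)) dy + ∫((4*y**2 + 6*y - 60)/(y**3 + 9*y**2 + 20*y)) dy + ∫(5/(y - 2)) dy.
Step 4. Evaluate the standard form [assuming y > 2]: now 3*log(y - 4) + 5*log(y - 2) + ∫(15*y**2*cos(3*y**3 - 6)) dy + ∫((4*y**2 + 6*y - 60)/(y**3 + 9*y**2 + 20*y)) dy.
Step 5. Substitute u = y**3 - 2, turning ∫(15*y**2*cos(3*y**3 - 6)) dy into ∫(5*cos(3*u)) du: now 3*log(y - 4) + 5*log(y - 2) + ∫((4*y**2 + 6*y - 60)/(y**3 + 9*y**2 + 20*y)) dy + ∫(5*cos(3*u)) du.
Step 6. Evaluate the standard form: now 3*log(y - 4) + 5*log(y - 2) + 5*sin(3*u)/3 + ∫((4*y**2 + 6*y - 60)/(y**3 + 9*y**2 + 20*y)) dy.
Step 7. Substitute back u = y**3 - 2: now 3*log(y - 4) + 5*log(y - 2) + 5*sin(3*y**3 - 6)/3 + ∫((4*y**2 + 6*y - 60)/(y**3 + 9*y**2 + 20*y)) dy.
Step 8. Decompose ∫((4*y**2 + 6*y - 60)/(y**3 + 9*y**2 + 20*y)) dy by partial fractions, (4*y**2 + 6*y - 60)/(y**3 + 9*y**2 + 20*y) = 2/(y + 5) + 5/(y + 4) - 3/y: now 3*log(y - 4) + 5*log(y - 2) + 5*sin(3*y**3 - 6)/3 + ∫(-3/y) dy + ∫(5/(y + 4)) dy + ∫(2/(y + 5)) dy.
Step 9. Evaluate the standard form [assuming y > 0]: now -3*log(y) + 3*log(y - 4) + 5*log(y - 2) + 5*sin(3*y**3 - 6)/3 + ∫(5/(y + 4)) dy + ∫(2/(y + 5)) dy.
Step 10. Evaluate the standard form [assuming y > -4]: now -3*log(y) + 3*log(y - 4) + 5*log(y - 2) + 5*log(y + 4) + 5*sin(3*y**3 - 6)/3 + ∫(2/(y + 5)) dy.
Step 11. Evaluate the standard form [assuming y > -5]: now -3*log(y) + 3*log(y - 4) + 5*log(y - 2) + 5*log(y + 4) + 2*log(y + 5) + 5*sin(3*y**3 - 6)/3.
Answer: -3*log(y) + 3*log(y - 4) + 5*log(y - 2) + 5*log(y + 4) + 2*log(y + 5) + 5*sin(3*y**3 - 6)/3.


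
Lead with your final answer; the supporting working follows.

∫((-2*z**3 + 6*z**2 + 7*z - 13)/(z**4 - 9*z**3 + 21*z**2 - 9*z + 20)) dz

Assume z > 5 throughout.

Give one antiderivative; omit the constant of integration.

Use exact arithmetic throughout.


The answer is -3*log(z - 5) + log(z - 4) - atan(z).
Step 1. Decompose ∫((-2*z**3 + 6*z**2 + 7*z - 13)/(z**4 - 9*z**3 + 21*z**2 - 9*z + 20)) dz by partial fractions, (-2*z**3 + 6*z**2 + 7*z - 13)/(z**4 - 9*z**3 + 21*z**2 - 9*z + 20) = -1/(z**2 + 1) + 1/(z - 4) - 3/(z - 5): now ∫(-3/(z - 5)) dz + ∫(1/(z - 4)) dz + ∫(-1/(z**2 + 1)) dz.
Step 2. Evaluate the standard form [assuming z > 5]: now -3*log(z - 5) + ∫(1/(z - 4)) dz + ∫(-1/(z**2 + 1)) dz.
Step 3. Evaluate the standard form [assuming z > 4]: now -3*log(z - 5) + log(z - 4) + ∫(-1/(z**2 + 1)) dz.
Step 4. Evaluate the standard form: now -3*log(z - 5) + log(z - 4) - atan(z).
Answer: -3*log(z - 5) + log(z - 4) - atan(z).


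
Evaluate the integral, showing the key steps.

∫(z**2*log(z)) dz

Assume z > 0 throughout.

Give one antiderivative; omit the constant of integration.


Step 1. Integrate ∫(z**2*log(z)) dz by parts with u = log(z), dv = (z**2) dz, so v = z**3/3 [assuming z > 0]: now z**3*log(z)/3 + ∫(-z**2/3) dz.
Step 2. Evaluate the standard form: now z**3*log(z)/3 - z**3/9.
Answer: z**3*log(z)/3 - z**3/9.


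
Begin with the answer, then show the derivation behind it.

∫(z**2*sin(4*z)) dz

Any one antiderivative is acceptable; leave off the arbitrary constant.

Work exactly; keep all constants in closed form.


The answer is -z**2*cos(4*z)/4 + z*sin(4*z)/8 + cos(4*z)/32.
Step 1. Integrate ∫(z**2*sin(4*z)) dz by parts with u = z**2, dv = (sin(4*z)) dz, so v = -cos(4*z)/4: now -z**2*cos(4*z)/4 + ∫(z*cos(4*z)/2) dz.
Step 2. Integrate ∫(z*cos(4*z)/2) dz by parts with u = z, dv = (cos(4*z)/2) dz, so v = sin(4*z)/8: now -z**2*cos(4*z)/4 + z*sin(4*z)/8 + ∫(-sin(4*z)/8) dz.
Step 3. Evaluate the standard form: now -z**2*cos(4*z)/4 + z*sin(4*z)/8 + cos(4*z)/32.
Answer: -z**2*cos(4*z)/4 + z*sin(4*z)/8 + cos(4*z)/32.


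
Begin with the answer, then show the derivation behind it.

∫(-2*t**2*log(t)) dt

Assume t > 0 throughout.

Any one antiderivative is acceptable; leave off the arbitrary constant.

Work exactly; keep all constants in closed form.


The answer is -2*t**3*log(t)/3 + 2*t**3/9.
Step 1. Integrate ∫(-2*t**2*log(t)) dt by parts with u = log(t), dv = (-2*t**2) dt, so v = -2*t**3/3 [assuming t > 0]: now -2*t**3*log(t)/3 + ∫(2*t**2/3) dt.
Step 2. Evaluate the standard form: now -2*t**3*log(t)/3 + 2*t**3/9.
Answer: -2*t**3*log(t)/3 + 2*t**3/9.


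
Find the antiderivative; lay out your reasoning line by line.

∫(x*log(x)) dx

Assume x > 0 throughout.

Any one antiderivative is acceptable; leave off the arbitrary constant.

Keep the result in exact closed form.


Step 1. Integrate ∫(x*log(x)) dx by parts with u = log(x), dv = (x) dx, so v = x**2/2 [assuming x > 0]: now x**2*log(x)/2 + ∫(-x/2) dx.
Step 2. Evaluate the standard form: now x**2*log(x)/2 - x**2/4.
Answer: x**2*log(x)/2 - x**2/4.


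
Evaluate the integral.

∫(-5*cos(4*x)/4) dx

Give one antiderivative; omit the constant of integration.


Answer: -5*sin(4*x)/16.


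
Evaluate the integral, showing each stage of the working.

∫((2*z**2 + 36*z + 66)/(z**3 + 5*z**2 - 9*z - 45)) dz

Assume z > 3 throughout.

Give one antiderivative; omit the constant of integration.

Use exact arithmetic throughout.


Step 1. Decompose ∫((2*z**2 + 36*z + 66)/(z**3 + 5*z**2 - 9*z - 45)) dz by partial fractions, (2*z**2 + 36*z + 66)/(z**3 + 5*z**2 - 9*z - 45) = -4/(z + 5) + 2/(z + 3) + 4/(z - 3): now ∫(4/(z - 3)) dz + ∫(2/(z + 3)) dz + ∫(-4/(z + 5)) dz.
Step 2. Evaluate the standard form [assuming z > -5]: now -4*log(z + 5) + ∫(4/(z - 3)) dz + ∫(2/(z + 3)) dz.
Step 3. Evaluate the standard form [assuming z > -3]: now 2*log(z + 3) - 4*log(z + 5) + ∫(4/(z - 3)) dz.
Step 4. Evaluate the standard form [assuming z > 3]: now 4*log(z - 3) + 2*log(z + 3) - 4*log(z + 5).
Answer: 4*log(z - 3) + 2*log(z + 3) - 4*log(z + 5).


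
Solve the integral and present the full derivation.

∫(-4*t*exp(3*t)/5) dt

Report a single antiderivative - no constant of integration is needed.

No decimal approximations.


Step 1. Integrate ∫(-4*t*exp(3*t)/5) dt by parts with u = t, dv = (-4*exp(3*t)/5) dt, so v = -4*exp(3*t)/15: now -4*t*exp(3*t)/15 + ∫(4*exp(3*t)/15) dt.
Step 2. Evaluate the standard form: now -4*t*exp(3*t)/15 + 4*exp(3*t)/45.
Answer: -4*t*exp(3*t)/15 + 4*exp(3*t)/45.


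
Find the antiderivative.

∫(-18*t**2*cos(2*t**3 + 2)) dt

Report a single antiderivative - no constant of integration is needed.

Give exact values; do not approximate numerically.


Answer: -3*sin(2*t**3 + 2).


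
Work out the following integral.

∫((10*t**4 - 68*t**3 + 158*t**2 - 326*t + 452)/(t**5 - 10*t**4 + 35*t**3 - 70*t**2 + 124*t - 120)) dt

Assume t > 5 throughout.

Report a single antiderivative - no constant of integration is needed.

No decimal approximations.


Answer: 3*log(t - 5) + 5*log(t - 3) + 2*log(t - 2) - atan(t/2).


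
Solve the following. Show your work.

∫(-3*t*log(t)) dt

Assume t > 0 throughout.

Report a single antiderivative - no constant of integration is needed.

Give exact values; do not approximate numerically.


Step 1. Integrate ∫(-3*t*log(t)) dt by parts with u = log(t), dv = (-3*t) dt, so v = -3*t**2/2 [assuming t > 0]: now -3*t**2*log(t)/2 + ∫(3*t/2) dt.
Step 2. Evaluate the standard form: now -3*t**2*log(t)/2 + 3*t**2/4.
Answer: -3*t**2*log(t)/2 + 3*t**2/4.


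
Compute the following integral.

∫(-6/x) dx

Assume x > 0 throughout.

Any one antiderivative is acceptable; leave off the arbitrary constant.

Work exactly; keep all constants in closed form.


Answer: -6*log(x).


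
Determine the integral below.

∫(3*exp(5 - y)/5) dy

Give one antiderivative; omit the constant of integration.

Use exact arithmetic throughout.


Answer: -3*exp(5 - y)/5.


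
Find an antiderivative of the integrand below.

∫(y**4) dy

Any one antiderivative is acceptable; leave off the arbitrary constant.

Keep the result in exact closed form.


Answer: y**5/5.


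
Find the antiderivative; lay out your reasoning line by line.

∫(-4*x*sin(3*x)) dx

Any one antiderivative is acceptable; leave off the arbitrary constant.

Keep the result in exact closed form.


Step 1. Integrate ∫(-4*x*sin(3*x)) dx by parts with u = x, dv = (-4*sin(3*x)) dx, so v = 4*cos(3*x)/3: now 4*x*cos(3*x)/3 + ∫(-4*cos(3*x)/3) dx.
Step 2. Evaluate the standard form: now 4*x*cos(3*x)/3 - 4*sin(3*x)/9.
Answer: 4*x*cos(3*x)/3 - 4*sin(3*x)/9.


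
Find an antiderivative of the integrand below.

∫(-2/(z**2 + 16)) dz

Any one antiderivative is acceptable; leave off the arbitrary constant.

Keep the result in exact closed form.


Answer: -atan(z/4)/2.


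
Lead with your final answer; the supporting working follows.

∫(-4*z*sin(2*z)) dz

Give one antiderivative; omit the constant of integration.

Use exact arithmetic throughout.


The answer is 2*z*cos(2*z) - sin(2*z).
Step 1. Integrate ∫(-4*z*sin(2*z)) dz by parts with u = z, dv = (-4*sin(2*z)) dz, so v = 2*cos(2*z): now 2*z*cos(2*z) + ∫(-2*cos(2*z)) dz.
Step 2. Evaluate the standard form: now 2*z*cos(2*z) - sin(2*z).
Answer: 2*z*cos(2*z) - sin(2*z).


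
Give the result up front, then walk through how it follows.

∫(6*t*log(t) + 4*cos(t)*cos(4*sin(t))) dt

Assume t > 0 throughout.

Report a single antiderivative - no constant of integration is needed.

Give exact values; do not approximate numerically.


The answer is 3*t**2*log(t) - 3*t**2/2 + sin(4*sin(t)).
Step 1. Rewrite: now ∫(6*t*log(t)) dt + ∫(4*cos(t)*cos(4*sin(t))) dt.
Step 2. Substitute u = sin(t), turning ∫(4*cos(t)*cos(4*sin(t))) dt into ∫(4*cos(4*u)) du: now ∫(6*t*log(t)) dt + ∫(4*cos(4*u)) du.
Step 3. Evaluate the standard form: now sin(4*u) + ∫(6*t*log(t)) dt.
Step 4. Substitute back u = sin(t): now sin(4*sin(t)) + ∫(6*t*log(t)) dt.
Step 5. Integrate ∫(6*t*log(t)) dt by parts with u = log(t), dv = (6*t) dt, so v = 3*t**2 [assuming t > 0]: now 3*t**2*log(t) + sin(4*sin(t)) + ∫(-3*t) dt.
Step 6. Evaluate the standard form: now 3*t**2*log(t) - 3*t**2/2 + sin(4*sin(t)).
Answer: 3*t**2*log(t) - 3*t**2/2 + sin(4*sin(t)).


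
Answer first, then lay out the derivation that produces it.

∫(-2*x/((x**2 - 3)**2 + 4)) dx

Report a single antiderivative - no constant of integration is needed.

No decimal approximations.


The answer is -atan(x**2/2 - 3/2)/2.
Step 1. Substitute u = x**2 - 3, turning ∫(-2*x/((x**2 - 3)**2 + 4)) dx into ∫(-1/(u**2 + 4)) du: now ∫(-1/(u**2 + 4)) du.
Step 2. Evaluate the standard form: now -atan(u/2)/2.
Step 3. Substitute back u = x**2 - 3: now -atan(x**2/2 - 3/2)/2.
Answer: -atan(x**2/2 - 3/2)/2.


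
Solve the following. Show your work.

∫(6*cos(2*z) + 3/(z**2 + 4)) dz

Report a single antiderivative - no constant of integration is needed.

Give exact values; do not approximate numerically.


Step 1. Rewrite: now ∫(3/(z**2 + 4)) dz + ∫(6*cos(2*z)) dz.
Step 2. Evaluate the standard form: now 3*sin(2*z) + ∫(3/(z**2 + 4)) dz.
Step 3. Evaluate the standard form: now 3*sin(2*z) + 3*atan(z/2)/2.
Answer: 3*sin(2*z) + 3*atan(z/2)/2.


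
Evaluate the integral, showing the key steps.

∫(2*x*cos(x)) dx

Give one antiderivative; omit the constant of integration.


Step 1. Integrate ∫(2*x*cos(x)) dx by parts with u = x, dv = (2*cos(x)) dx, so v = 2*sin(x): now 2*x*sin(x) + ∫(-2*sin(x)) dx.
Step 2. Evaluate the standard form: now 2*x*sin(x) + 2*cos(x).
Answer: 2*x*sin(x) + 2*cos(x).


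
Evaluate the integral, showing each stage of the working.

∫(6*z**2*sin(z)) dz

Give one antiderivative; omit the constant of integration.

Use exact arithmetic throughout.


Step 1. Integrate ∫(6*z**2*sin(z)) dz by parts with u = z**2, dv = (6*sin(z)) dz, so v = -6*cos(z): now -6*z**2*cos(z) + ∫(12*z*cos(z)) dz.
Step 2. Integrate ∫(12*z*cos(z)) dz by parts with u = z, dv = (12*cos(z)) dz, so v = 12*sin(z): now -6*z**2*cos(z) + 12*z*sin(z) + ∫(-12*sin(z)) dz.
Step 3. Evaluate the standard form: now -6*z**2*cos(z) + 12*z*sin(z) + 12*cos(z).
Answer: -6*z**2*cos(z) + 12*z*sin(z) + 12*cos(z).


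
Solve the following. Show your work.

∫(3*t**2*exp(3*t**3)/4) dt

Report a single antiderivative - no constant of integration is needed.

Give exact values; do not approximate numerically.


Step 1. Substitute u = t**3, turning ∫(3*t**2*exp(3*t**3)/4) dt into ∫(exp(3*u)/4) du: now ∫(exp(3*u)/4) du.
Step 2. Evaluate the standard form: now exp(3*u)/12.
Step 3. Substitute back u = t**3: now exp(3*t**3)/12.
Answer: exp(3*t**3)/12.


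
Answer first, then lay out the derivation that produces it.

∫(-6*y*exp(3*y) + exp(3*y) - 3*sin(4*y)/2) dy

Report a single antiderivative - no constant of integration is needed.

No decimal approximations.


The answer is -2*y*exp(3*y) + exp(3*y) + 3*cos(4*y)/8.
Step 1. Rewrite: now ∫(-6*y*exp(3*y)) dy + ∫(exp(3*y)) dy + ∫(-3*sin(4*y)/2) dy.
Step 2. Evaluate the standard form: now exp(3*y)/3 + ∫(-6*y*exp(3*y)) dy + ∫(-3*sin(4*y)/2) dy.
Step 3. Evaluate the standard form: now exp(3*y)/3 + 3*cos(4*y)/8 + ∫(-6*y*exp(3*y)) dy.
Step 4. Integrate ∫(-6*y*exp(3*y)) dy by parts with u = y, dv = (-6*exp(3*y)) dy, so v = -2*exp(3*y): now -2*y*exp(3*y) + exp(3*y)/3 + 3*cos(4*y)/8 + ∫(2*exp(3*y)) dy.
Step 5. Evaluate the standard form: now -2*y*exp(3*y) + exp(3*y) + 3*cos(4*y)/8.
Answer: -2*y*exp(3*y) + exp(3*y) + 3*cos(4*y)/8.


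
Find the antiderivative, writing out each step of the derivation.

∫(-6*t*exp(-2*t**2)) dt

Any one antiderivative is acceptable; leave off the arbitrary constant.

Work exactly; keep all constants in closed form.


Step 1. Substitute u = t**2, turning ∫(-6*t*exp(-2*t**2)) dt into ∫(-3*exp(-2*u)) du: now ∫(-3*exp(-2*u)) du.
Step 2. Evaluate the standard form: now 3*exp(-2*u)/2.
Step 3. Substitute back u = t**2: now 3*exp(-2*t**2)/2.
Answer: 3*exp(-2*t**2)/2.


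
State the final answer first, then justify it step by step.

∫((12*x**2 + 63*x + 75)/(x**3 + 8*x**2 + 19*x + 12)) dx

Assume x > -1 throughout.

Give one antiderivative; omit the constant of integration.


The answer is 4*log(x + 1) + 3*log(x + 3) + 5*log(x + 4).
Step 1. Decompose ∫((12*x**2 + 63*x + 75)/(x**3 + 8*x**2 + 19*x + 12)) dx by partial fractions, (12*x**2 + 63*x + 75)/(x**3 + 8*x**2 + 19*x + 12) = 5/(x + 4) + 3/(x + 3) + 4/(x + 1): now ∫(4/(x + 1)) dx + ∫(3/(x + 3)) dx + ∫(5/(x + 4)) dx.
Step 2. Evaluate the standard form [assuming x > -3]: now 3*log(x + 3) + ∫(4/(x + 1)) dx + ∫(5/(x + 4)) dx.
Step 3. Evaluate the standard form [assuming x > -4]: now 3*log(x + 3) + 5*log(x + 4) + ∫(4/(x + 1)) dx.
Step 4. Evaluate the standard form [assuming x > -1]: now 4*log(x + 1) + 3*log(x + 3) + 5*log(x + 4).
Answer: 4*log(x + 1) + 3*log(x + 3) + 5*log(x + 4).


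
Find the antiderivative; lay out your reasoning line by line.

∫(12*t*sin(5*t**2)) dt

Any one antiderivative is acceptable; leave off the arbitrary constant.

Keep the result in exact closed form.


Step 1. Substitute u = t**2, turning ∫(12*t*sin(5*t**2)) dt into ∫(6*sin(5*u)) du: now ∫(6*sin(5*u)) du.
Step 2. Evaluate the standard form: now -6*cos(5*u)/5.
Step 3. Substitute back u = t**2: now -6*cos(5*t**2)/5.
Answer: -6*cos(5*t**2)/5.


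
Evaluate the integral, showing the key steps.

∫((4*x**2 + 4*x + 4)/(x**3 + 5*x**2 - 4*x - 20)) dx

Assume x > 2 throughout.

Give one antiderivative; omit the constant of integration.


Step 1. Decompose ∫((4*x**2 + 4*x + 4)/(x**3 + 5*x**2 - 4*x - 20)) dx by partial fractions, (4*x**2 + 4*x + 4)/(x**3 + 5*x**2 - 4*x - 20) = 4/(x + 5) - 1/(x + 2) + 1/(x - 2): now ∫(1/(x - 2)) dx + ∫(-1/(x + 2)) dx + ∫(4/(x + 5)) dx.
Step 2. Evaluate the standard form [assuming x > 2]: now log(x - 2) + ∫(-1/(x + 2)) dx + ∫(4/(x + 5)) dx.
Step 3. Evaluate the standard form [assuming x > -2]: now log(x - 2) - log(x + 2) + ∫(4/(x + 5)) dx.
Step 4. Evaluate the standard form [assuming x > -5]: now log(x - 2) - log(x + 2) + 4*log(x + 5).
Answer: log(x - 2) - log(x + 2) + 4*log(x + 5).
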